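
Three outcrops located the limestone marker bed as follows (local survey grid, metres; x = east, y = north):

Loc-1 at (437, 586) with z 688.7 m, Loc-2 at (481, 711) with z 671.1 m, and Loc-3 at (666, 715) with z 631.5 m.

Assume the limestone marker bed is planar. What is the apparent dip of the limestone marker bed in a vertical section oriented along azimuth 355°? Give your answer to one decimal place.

Two edge vectors: Loc-1→Loc-2 = (44, 125, -17.6), Loc-1→Loc-3 = (229, 129, -57.2).
Normal n = (Loc-1→Loc-2) × (Loc-1→Loc-3) = (-4879.6, -1513.6, -22949).
So ∂z/∂x = −n_x/n_z = −0.21263 and ∂z/∂y = −n_y/n_z = −0.06595.
Unit vector along 355° is (sin 355°, cos 355°) = (-0.0872, 0.9962).
Slope in that direction = a·(-0.0872) + b·(0.9962) = −0.04717.
Apparent dip = arctan|0.04717| = 2.7° (true dip is 12.6°, so apparent ≤ true as expected).

2.7°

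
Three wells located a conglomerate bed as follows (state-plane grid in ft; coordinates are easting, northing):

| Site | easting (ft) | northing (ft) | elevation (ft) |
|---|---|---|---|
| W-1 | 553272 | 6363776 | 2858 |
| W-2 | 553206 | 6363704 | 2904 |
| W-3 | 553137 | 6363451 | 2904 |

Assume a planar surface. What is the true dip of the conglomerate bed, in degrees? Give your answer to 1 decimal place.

45.8°

Let the plane be z = a·easting + b·northing + c.
W-2−W-1: −66a − 72b = 46;  W-3−W-1: −135a − 325b = 46.
Solving gives a = −0.99216, b = 0.27059.
Gradient magnitude |∇z| = √(a² + b²) = √(0.98438 + 0.07322) = 1.02839.
True dip = arctan(1.02839) = 45.8°, dipping toward ESE (azimuth ≈ 105°).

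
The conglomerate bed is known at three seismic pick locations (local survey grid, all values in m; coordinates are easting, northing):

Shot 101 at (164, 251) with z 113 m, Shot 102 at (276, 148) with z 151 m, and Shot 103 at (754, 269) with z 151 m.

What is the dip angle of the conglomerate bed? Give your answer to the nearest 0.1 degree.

16.6°

Let the plane be z = a·easting + b·northing + c.
Shot 102−Shot 101: 112a − 103b = 38;  Shot 103−Shot 101: 590a + 18b = 38.
Solving gives a = 0.07323, b = −0.28930.
Gradient magnitude |∇z| = √(a² + b²) = √(0.00536 + 0.08369) = 0.29843.
True dip = arctan(0.29843) = 16.6°, dipping toward NNW (azimuth ≈ 346°).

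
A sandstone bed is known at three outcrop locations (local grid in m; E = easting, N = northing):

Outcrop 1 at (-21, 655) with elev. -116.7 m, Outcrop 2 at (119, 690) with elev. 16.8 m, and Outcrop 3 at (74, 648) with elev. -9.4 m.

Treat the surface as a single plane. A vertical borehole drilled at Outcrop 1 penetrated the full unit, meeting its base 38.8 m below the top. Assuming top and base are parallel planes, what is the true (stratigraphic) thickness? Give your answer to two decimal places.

Let the plane be z = a·E + b·N + c.
Outcrop 2−Outcrop 1: 140a + 35b = 133.5;  Outcrop 3−Outcrop 1: 95a − 7b = 107.3.
Solving gives a = 1.08943, b = −0.54344.
|∇z| = √(a²+b²) = 1.21745, so dip δ = arctan(1.21745) = 50.60°.
True thickness = vertical thickness × cos δ = 38.8 × cos 50.60° = 24.63 m.

24.63 m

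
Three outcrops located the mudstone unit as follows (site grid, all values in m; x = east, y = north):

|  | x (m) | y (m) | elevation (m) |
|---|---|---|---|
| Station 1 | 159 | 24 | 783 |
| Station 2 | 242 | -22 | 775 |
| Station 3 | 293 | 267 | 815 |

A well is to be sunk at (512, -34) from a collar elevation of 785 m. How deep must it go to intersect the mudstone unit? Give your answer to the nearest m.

17 m

Two edge vectors: Station 1→Station 2 = (83, -46, -8), Station 1→Station 3 = (134, 243, 32).
Normal n = (Station 1→Station 2) × (Station 1→Station 3) = (472, -3728, 26333).
So ∂z/∂x = −n_x/n_z = −0.01792 and ∂z/∂y = −n_y/n_z = 0.14157.
Intercept c from Station 1: 783 + 2.85 − 3.40 = 782.45.
At (512, -34): z_contact = −9.2 − 4.8 + 782.45 = 768.5 m.
Depth below ground = 785 − 768.5 = 17 m.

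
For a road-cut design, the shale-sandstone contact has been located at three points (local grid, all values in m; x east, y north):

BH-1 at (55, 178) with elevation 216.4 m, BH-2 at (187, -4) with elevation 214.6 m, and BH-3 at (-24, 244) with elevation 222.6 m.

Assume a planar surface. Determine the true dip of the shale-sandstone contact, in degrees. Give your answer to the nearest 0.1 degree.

Two edge vectors: BH-1→BH-2 = (132, -182, -1.8), BH-1→BH-3 = (-79, 66, 6.2).
Normal n = (BH-1→BH-2) × (BH-1→BH-3) = (-1009.6, -676.2, -5666).
So ∂z/∂x = −n_x/n_z = −0.17819 and ∂z/∂y = −n_y/n_z = −0.11934.
Gradient magnitude |∇z| = √(a² + b²) = √(0.03175 + 0.01424) = 0.21446.
True dip = arctan(0.21446) = 12.1°, dipping toward NE (azimuth ≈ 056°).

12.1°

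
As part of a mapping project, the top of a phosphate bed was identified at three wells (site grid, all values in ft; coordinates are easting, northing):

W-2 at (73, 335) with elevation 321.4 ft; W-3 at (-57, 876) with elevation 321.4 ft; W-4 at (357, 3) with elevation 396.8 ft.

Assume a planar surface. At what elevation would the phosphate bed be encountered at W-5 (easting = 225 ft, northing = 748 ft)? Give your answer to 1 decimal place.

414.2 ft

Two edge vectors: W-2→W-3 = (-130, 541, 0), W-2→W-4 = (284, -332, 75.4).
Normal n = (W-2→W-3) × (W-2→W-4) = (40791.4, 9802, -110484).
So ∂z/∂easting = −n_x/n_z = 0.36921 and ∂z/∂northing = −n_y/n_z = 0.08872.
Intercept c from W-2: 321.4 − 26.95 − 29.72 = 264.73.
At (225, 748): z = 83.1 + 66.4 + 264.73 = 414.2 ft.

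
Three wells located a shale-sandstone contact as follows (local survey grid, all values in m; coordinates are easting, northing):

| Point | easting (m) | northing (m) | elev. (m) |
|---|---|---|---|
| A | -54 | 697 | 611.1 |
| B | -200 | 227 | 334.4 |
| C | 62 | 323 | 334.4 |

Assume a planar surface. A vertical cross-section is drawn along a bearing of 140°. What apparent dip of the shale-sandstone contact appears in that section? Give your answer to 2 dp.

33.64°

Let the plane be z = a·easting + b·northing + c.
B−A: −146a − 470b = −276.7;  C−A: 116a − 374b = −276.7.
Solving gives a = −0.24342, b = 0.66434.
Unit vector along 140° is (sin 140°, cos 140°) = (0.6428, -0.7660).
Slope in that direction = a·(0.6428) + b·(-0.7660) = −0.66538.
Apparent dip = arctan|0.66538| = 33.64° (true dip is 35.3°, so apparent ≤ true as expected).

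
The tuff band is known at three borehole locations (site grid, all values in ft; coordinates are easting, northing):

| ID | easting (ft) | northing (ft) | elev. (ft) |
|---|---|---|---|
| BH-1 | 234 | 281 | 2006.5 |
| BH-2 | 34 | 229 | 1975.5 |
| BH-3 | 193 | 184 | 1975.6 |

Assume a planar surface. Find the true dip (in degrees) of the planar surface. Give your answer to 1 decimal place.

Let the plane be z = a·easting + b·northing + c.
BH-2−BH-1: −200a − 52b = −31;  BH-3−BH-1: −41a − 97b = −30.9.
Solving gives a = 0.08109, b = 0.28428.
Gradient magnitude |∇z| = √(a² + b²) = √(0.00658 + 0.08082) = 0.29562.
True dip = arctan(0.29562) = 16.5°, dipping toward SSW (azimuth ≈ 196°).

16.5°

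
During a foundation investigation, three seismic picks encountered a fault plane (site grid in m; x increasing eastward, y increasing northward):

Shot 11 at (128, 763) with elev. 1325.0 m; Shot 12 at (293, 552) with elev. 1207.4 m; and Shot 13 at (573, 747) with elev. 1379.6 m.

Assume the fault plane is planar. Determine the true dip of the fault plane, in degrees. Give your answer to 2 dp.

34.53°

Two edge vectors: Shot 11→Shot 12 = (165, -211, -117.6), Shot 11→Shot 13 = (445, -16, 54.6).
Normal n = (Shot 11→Shot 12) × (Shot 11→Shot 13) = (-13402.2, -61341, 91255).
So ∂z/∂x = −n_x/n_z = 0.14687 and ∂z/∂y = −n_y/n_z = 0.67219.
Gradient magnitude |∇z| = √(a² + b²) = √(0.02157 + 0.45184) = 0.68805.
True dip = arctan(0.68805) = 34.53°, dipping toward SSW (azimuth ≈ 192°).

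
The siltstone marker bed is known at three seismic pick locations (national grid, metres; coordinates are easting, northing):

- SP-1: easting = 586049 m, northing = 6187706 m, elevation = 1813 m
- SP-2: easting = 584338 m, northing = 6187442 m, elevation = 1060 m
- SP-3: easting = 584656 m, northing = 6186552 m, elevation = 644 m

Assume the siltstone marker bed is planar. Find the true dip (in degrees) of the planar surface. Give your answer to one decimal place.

Let the plane be z = a·easting + b·northing + c.
SP-2−SP-1: −1711a − 264b = −753;  SP-3−SP-1: −1393a − 1154b = −1169.
Solving gives a = 0.34875, b = 0.59202.
Gradient magnitude |∇z| = √(a² + b²) = √(0.12162 + 0.35049) = 0.68711.
True dip = arctan(0.68711) = 34.5°, dipping toward SSW (azimuth ≈ 211°).

34.5°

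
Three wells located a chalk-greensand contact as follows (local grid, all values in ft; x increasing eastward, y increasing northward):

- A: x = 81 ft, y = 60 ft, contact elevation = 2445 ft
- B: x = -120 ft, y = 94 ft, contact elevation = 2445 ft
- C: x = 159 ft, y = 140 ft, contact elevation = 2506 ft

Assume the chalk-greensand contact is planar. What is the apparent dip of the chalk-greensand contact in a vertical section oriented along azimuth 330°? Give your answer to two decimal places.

Let the plane be z = a·x + b·y + c.
B−A: −201a + 34b = 0;  C−A: 78a + 80b = 61.
Solving gives a = 0.11072, b = 0.65455.
Unit vector along 330° is (sin 330°, cos 330°) = (-0.5000, 0.8660).
Slope in that direction = a·(-0.5000) + b·(0.8660) = 0.51150.
Apparent dip = arctan|0.51150| = 27.09° (true dip is 33.6°, so apparent ≤ true as expected).

27.09°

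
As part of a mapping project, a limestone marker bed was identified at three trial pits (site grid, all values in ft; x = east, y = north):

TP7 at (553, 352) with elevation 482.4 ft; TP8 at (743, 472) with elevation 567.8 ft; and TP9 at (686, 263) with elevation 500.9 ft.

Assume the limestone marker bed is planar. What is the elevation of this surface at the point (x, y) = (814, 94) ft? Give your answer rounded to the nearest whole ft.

Let the plane be z = a·x + b·y + c.
TP8−TP7: 190a + 120b = 85.4;  TP9−TP7: 133a − 89b = 18.5.
Solving gives a = 0.29877, b = 0.23861.
Then c = 482.4 − a·553 − b·352 = 233.19.
At (814, 94): z = 243.2 + 22.4 + 233.19 = 498.8 ft.

499 ft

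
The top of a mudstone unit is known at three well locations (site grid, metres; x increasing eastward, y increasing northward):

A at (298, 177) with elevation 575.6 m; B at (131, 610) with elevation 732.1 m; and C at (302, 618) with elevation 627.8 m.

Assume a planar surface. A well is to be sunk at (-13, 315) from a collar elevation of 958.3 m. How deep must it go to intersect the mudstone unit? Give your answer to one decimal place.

Let the plane be z = a·x + b·y + c.
B−A: −167a + 433b = 156.5;  C−A: 4a + 441b = 52.2.
Solving gives a = −0.61574, b = 0.12395.
Then c = 575.6 − a·298 − b·177 = 737.15.
At (-13, 315): z_contact = 8.00 + 39.04 + 737.15 = 784.20 m.
Depth below ground = 958.3 − 784.20 = 174.1 m.

174.1 m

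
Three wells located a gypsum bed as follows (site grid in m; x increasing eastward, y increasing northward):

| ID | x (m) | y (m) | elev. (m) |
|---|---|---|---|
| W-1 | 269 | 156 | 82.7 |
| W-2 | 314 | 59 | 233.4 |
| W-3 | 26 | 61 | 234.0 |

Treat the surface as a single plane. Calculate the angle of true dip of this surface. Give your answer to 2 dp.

57.33°

Two edge vectors: W-1→W-2 = (45, -97, 150.7), W-1→W-3 = (-243, -95, 151.3).
Normal n = (W-1→W-2) × (W-1→W-3) = (-359.6, -43428.6, -27846).
So ∂z/∂x = −n_x/n_z = −0.01291 and ∂z/∂y = −n_y/n_z = −1.55960.
Gradient magnitude |∇z| = √(a² + b²) = √(0.00017 + 2.43235) = 1.55965.
True dip = arctan(1.55965) = 57.33°, dipping toward N (azimuth ≈ 000°).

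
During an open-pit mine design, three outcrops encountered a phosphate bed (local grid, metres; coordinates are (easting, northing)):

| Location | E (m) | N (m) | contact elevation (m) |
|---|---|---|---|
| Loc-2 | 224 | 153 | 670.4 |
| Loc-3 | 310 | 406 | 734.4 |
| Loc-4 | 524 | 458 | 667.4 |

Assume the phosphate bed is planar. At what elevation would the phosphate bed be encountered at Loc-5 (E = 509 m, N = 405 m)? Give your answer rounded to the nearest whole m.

Let the plane be z = a·E + b·N + c.
Loc-3−Loc-2: 86a + 253b = 64;  Loc-4−Loc-2: 300a + 305b = −3.
Solving gives a = −0.40827, b = 0.39175.
Then c = 670.4 − a·224 − b·153 = 701.92.
At (509, 405): z = −207.8 + 158.7 + 701.92 = 652.8 m.

653 m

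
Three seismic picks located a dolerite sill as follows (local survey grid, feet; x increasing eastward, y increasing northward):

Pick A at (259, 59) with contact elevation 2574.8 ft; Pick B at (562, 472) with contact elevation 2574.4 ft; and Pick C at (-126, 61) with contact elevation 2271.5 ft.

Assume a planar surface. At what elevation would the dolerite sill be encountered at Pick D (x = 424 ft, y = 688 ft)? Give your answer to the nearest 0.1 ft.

2341.5 ft

Two edge vectors: Pick A→Pick B = (303, 413, -0.4), Pick A→Pick C = (-385, 2, -303.3).
Normal n = (Pick A→Pick B) × (Pick A→Pick C) = (-125262.1, 92053.9, 159611).
So ∂z/∂x = −n_x/n_z = 0.78480 and ∂z/∂y = −n_y/n_z = −0.57674.
Intercept c from Pick A: 2574.8 − 203.26 + 34.03 = 2405.57.
At (424, 688): z = 332.8 − 396.8 + 2405.57 = 2341.5 ft.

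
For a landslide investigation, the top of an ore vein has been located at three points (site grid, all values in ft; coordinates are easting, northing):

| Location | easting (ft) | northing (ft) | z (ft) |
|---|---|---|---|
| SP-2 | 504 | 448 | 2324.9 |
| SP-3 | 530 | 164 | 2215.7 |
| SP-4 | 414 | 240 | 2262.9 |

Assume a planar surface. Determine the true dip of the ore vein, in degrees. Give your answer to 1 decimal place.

22.0°

Two edge vectors: SP-2→SP-3 = (26, -284, -109.2), SP-2→SP-4 = (-90, -208, -62).
Normal n = (SP-2→SP-3) × (SP-2→SP-4) = (-5105.6, 11440, -30968).
So ∂z/∂easting = −n_x/n_z = −0.16487 and ∂z/∂northing = −n_y/n_z = 0.36941.
Gradient magnitude |∇z| = √(a² + b²) = √(0.02718 + 0.13647) = 0.40453.
True dip = arctan(0.40453) = 22.0°, dipping toward SSE (azimuth ≈ 156°).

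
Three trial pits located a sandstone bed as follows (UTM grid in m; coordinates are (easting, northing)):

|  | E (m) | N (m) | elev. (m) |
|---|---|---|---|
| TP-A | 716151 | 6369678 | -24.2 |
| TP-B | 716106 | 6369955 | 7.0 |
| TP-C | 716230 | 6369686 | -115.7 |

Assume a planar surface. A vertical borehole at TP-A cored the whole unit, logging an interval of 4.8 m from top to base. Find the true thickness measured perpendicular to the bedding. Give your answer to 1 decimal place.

Let the plane be z = a·E + b·N + c.
TP-B−TP-A: −45a + 277b = 31.2;  TP-C−TP-A: 79a + 8b = −91.5.
Solving gives a = −1.15070, b = −0.07430.
|∇z| = √(a²+b²) = 1.15310, so dip δ = arctan(1.15310) = 49.07°.
True thickness = vertical thickness × cos δ = 4.8 × cos 49.07° = 3.1 m.

3.1 m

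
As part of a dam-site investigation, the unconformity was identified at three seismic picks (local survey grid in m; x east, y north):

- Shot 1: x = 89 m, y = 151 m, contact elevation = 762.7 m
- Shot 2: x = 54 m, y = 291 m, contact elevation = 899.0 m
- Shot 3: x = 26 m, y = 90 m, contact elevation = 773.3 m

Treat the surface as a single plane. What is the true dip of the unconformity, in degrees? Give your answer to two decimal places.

49.41°

Let the plane be z = a·x + b·y + c.
Shot 2−Shot 1: −35a + 140b = 136.3;  Shot 3−Shot 1: −63a − 61b = 10.6.
Solving gives a = −0.89441, b = 0.74997.
Gradient magnitude |∇z| = √(a² + b²) = √(0.79998 + 0.56245) = 1.16723.
True dip = arctan(1.16723) = 49.41°, dipping toward SE (azimuth ≈ 130°).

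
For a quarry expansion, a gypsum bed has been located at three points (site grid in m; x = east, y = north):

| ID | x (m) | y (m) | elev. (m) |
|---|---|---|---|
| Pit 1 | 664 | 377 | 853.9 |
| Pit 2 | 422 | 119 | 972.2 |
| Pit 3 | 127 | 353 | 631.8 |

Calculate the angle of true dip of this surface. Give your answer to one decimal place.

Let the plane be z = a·x + b·y + c.
Pit 2−Pit 1: −242a − 258b = 118.3;  Pit 3−Pit 1: −537a − 24b = −222.1.
Solving gives a = 0.45308, b = −0.88351.
Gradient magnitude |∇z| = √(a² + b²) = √(0.20528 + 0.78059) = 0.99291.
True dip = arctan(0.99291) = 44.8°, dipping toward NNW (azimuth ≈ 333°).

44.8°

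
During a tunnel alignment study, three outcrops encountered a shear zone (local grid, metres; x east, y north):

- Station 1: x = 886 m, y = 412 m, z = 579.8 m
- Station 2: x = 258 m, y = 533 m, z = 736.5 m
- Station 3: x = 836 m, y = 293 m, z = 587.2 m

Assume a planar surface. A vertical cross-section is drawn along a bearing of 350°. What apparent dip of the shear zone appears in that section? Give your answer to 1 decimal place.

4.6°

Let the plane be z = a·x + b·y + c.
Station 2−Station 1: −628a + 121b = 156.7;  Station 3−Station 1: −50a − 119b = 7.4.
Solving gives a = −0.24192, b = 0.03946.
Unit vector along 350° is (sin 350°, cos 350°) = (-0.1736, 0.9848).
Slope in that direction = a·(-0.1736) + b·(0.9848) = 0.08087.
Apparent dip = arctan|0.08087| = 4.6° (true dip is 13.8°, so apparent ≤ true as expected).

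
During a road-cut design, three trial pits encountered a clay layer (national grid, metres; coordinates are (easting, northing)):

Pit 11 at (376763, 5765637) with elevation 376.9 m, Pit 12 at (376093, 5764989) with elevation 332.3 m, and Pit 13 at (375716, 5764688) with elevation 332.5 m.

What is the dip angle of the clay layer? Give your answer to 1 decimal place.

Two edge vectors: Pit 11→Pit 12 = (-670, -648, -44.6), Pit 11→Pit 13 = (-1047, -949, -44.4).
Normal n = (Pit 11→Pit 12) × (Pit 11→Pit 13) = (-13554.2, 16948.2, -42626).
So ∂z/∂E = −n_x/n_z = −0.31798 and ∂z/∂N = −n_y/n_z = 0.39760.
Gradient magnitude |∇z| = √(a² + b²) = √(0.10111 + 0.15809) = 0.50912.
True dip = arctan(0.50912) = 27.0°, dipping toward SE (azimuth ≈ 141°).

27.0°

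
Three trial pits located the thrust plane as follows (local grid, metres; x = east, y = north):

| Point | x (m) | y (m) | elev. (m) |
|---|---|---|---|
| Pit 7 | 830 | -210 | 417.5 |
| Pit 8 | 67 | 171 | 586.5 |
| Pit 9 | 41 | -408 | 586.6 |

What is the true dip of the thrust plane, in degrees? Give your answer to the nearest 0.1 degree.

Let the plane be z = a·x + b·y + c.
Pit 8−Pit 7: −763a + 381b = 169;  Pit 9−Pit 7: −789a − 198b = 169.1.
Solving gives a = −0.21672, b = 0.00956.
Gradient magnitude |∇z| = √(a² + b²) = √(0.04697 + 0.00009) = 0.21693.
True dip = arctan(0.21693) = 12.2°, dipping toward E (azimuth ≈ 093°).

12.2°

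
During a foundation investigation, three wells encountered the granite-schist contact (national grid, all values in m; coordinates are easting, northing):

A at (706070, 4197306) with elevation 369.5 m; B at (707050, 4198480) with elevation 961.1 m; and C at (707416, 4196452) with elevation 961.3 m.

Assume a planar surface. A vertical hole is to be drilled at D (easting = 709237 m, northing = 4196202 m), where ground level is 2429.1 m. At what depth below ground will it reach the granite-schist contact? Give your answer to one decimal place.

586.1 m

Let the plane be z = a·easting + b·northing + c.
B−A: 980a + 1174b = 591.6;  C−A: 1346a − 854b = 591.8.
Solving gives a = 0.496457608, b = 0.089498760.
Then c = 369.5 − a·706070 − b·4197306 = −725818.00.
At (709237, 4196202): z_contact = 352106.10 + 375554.87 − 725818.00 = 1842.97 m.
Depth below ground = 2429.1 − 1842.97 = 586.1 m.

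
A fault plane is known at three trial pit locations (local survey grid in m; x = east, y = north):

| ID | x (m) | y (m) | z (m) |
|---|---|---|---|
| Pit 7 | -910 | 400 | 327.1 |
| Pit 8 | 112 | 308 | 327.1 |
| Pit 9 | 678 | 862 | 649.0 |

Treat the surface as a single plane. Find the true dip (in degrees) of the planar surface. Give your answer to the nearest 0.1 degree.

28.1°

Let the plane be z = a·x + b·y + c.
Pit 8−Pit 7: 1022a − 92b = 0;  Pit 9−Pit 7: 1588a + 462b = 321.9.
Solving gives a = 0.04790, b = 0.53211.
Gradient magnitude |∇z| = √(a² + b²) = √(0.00229 + 0.28314) = 0.53426.
True dip = arctan(0.53426) = 28.1°, dipping toward S (azimuth ≈ 185°).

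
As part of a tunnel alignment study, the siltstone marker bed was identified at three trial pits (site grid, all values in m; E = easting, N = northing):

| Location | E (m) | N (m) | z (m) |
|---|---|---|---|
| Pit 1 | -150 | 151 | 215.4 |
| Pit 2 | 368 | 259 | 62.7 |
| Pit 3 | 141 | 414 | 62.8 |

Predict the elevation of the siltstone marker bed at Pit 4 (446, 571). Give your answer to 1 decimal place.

-58.0 m

Let the plane be z = a·E + b·N + c.
Pit 2−Pit 1: 518a + 108b = −152.7;  Pit 3−Pit 1: 291a + 263b = −152.6.
Solving gives a = −0.22593, b = −0.33024.
Then c = 215.4 − a·-150 − b·151 = 231.38.
At (446, 571): z = −100.8 − 188.6 + 231.38 = -58.0 m.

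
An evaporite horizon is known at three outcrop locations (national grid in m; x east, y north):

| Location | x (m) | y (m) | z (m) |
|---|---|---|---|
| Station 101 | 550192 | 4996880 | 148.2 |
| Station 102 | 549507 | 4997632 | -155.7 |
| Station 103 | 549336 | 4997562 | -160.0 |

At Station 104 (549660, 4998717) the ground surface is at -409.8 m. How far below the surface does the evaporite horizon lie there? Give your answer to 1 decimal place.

25.9 m

Two edge vectors: Station 101→Station 102 = (-685, 752, -303.9), Station 101→Station 103 = (-856, 682, -308.2).
Normal n = (Station 101→Station 102) × (Station 101→Station 103) = (-24506.6, 49021.4, 176542).
So ∂z/∂x = −n_x/n_z = 0.138814560 and ∂z/∂y = −n_y/n_z = −0.277675567.
Intercept c from Station 101: 148.2 − 76374.66 + 1387511.49 = 1311285.03.
At (549660, 4998717): z_contact = 76300.81 − 1388021.58 + 1311285.03 = -435.74 m.
Depth below ground = -409.8 − (-435.74) = 25.9 m.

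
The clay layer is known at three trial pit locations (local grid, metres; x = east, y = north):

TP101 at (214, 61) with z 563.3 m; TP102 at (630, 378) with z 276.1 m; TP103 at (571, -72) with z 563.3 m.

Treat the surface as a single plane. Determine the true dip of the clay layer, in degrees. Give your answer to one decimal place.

33.0°

Two edge vectors: TP101→TP102 = (416, 317, -287.2), TP101→TP103 = (357, -133, 0).
Normal n = (TP101→TP102) × (TP101→TP103) = (-38197.6, -102530.4, -168497).
So ∂z/∂x = −n_x/n_z = −0.22670 and ∂z/∂y = −n_y/n_z = −0.60850.
Gradient magnitude |∇z| = √(a² + b²) = √(0.05139 + 0.37027) = 0.64936.
True dip = arctan(0.64936) = 33.0°, dipping toward NNE (azimuth ≈ 020°).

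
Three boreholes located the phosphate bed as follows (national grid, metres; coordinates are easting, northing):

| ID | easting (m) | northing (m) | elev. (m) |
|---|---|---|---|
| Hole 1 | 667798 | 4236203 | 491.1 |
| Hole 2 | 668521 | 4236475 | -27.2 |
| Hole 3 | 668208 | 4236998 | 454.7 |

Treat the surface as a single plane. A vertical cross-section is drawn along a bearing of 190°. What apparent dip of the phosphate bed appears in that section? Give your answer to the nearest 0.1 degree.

Two edge vectors: Hole 1→Hole 2 = (723, 272, -518.3), Hole 1→Hole 3 = (410, 795, -36.4).
Normal n = (Hole 1→Hole 2) × (Hole 1→Hole 3) = (402147.7, -186185.8, 463265).
So ∂z/∂easting = −n_x/n_z = −0.86807 and ∂z/∂northing = −n_y/n_z = 0.40190.
Unit vector along 190° is (sin 190°, cos 190°) = (-0.1736, -0.9848).
Slope in that direction = a·(-0.1736) + b·(-0.9848) = −0.24505.
Apparent dip = arctan|0.24505| = 13.8° (true dip is 43.7°, so apparent ≤ true as expected).

13.8°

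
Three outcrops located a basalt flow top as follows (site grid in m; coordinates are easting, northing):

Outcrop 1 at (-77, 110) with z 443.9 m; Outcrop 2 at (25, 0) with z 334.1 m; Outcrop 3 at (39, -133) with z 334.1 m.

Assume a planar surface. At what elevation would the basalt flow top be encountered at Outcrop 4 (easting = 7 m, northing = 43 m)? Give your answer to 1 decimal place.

Two edge vectors: Outcrop 1→Outcrop 2 = (102, -110, -109.8), Outcrop 1→Outcrop 3 = (116, -243, -109.8).
Normal n = (Outcrop 1→Outcrop 2) × (Outcrop 1→Outcrop 3) = (-14603.4, -1537.2, -12026).
So ∂z/∂easting = −n_x/n_z = −1.21432 and ∂z/∂northing = −n_y/n_z = −0.12782.
Intercept c from Outcrop 1: 443.9 − 93.50 + 14.06 = 364.46.
At (7, 43): z = −8.5 − 5.5 + 364.46 = 350.5 m.

350.5 m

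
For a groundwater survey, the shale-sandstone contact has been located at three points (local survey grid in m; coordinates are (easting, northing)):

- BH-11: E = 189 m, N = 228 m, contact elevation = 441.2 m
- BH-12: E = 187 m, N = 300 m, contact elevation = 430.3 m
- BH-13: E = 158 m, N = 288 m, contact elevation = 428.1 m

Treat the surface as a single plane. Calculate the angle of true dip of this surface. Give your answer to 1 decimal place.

Let the plane be z = a·E + b·N + c.
BH-12−BH-11: −2a + 72b = −10.9;  BH-13−BH-11: −31a + 60b = −13.1.
Solving gives a = 0.13693, b = −0.14759.
Gradient magnitude |∇z| = √(a² + b²) = √(0.01875 + 0.02178) = 0.20132.
True dip = arctan(0.20132) = 11.4°, dipping toward NW (azimuth ≈ 317°).

11.4°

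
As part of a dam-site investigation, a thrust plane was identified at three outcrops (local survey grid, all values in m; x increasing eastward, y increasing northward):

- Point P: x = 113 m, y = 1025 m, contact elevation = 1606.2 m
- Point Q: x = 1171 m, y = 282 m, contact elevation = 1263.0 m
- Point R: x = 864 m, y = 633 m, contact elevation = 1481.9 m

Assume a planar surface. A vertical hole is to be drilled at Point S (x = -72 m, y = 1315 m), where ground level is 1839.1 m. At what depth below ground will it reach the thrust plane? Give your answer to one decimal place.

Let the plane be z = a·x + b·y + c.
Point Q−Point P: 1058a − 743b = −343.2;  Point R−Point P: 751a − 392b = −124.3.
Solving gives a = 0.294432, b = 0.881170.
Then c = 1606.2 − a·113 − b·1025 = 669.73.
At (-72, 1315): z_contact = −21.20 + 1158.74 + 669.73 = 1807.27 m.
Depth below ground = 1839.1 − 1807.27 = 31.8 m.

31.8 m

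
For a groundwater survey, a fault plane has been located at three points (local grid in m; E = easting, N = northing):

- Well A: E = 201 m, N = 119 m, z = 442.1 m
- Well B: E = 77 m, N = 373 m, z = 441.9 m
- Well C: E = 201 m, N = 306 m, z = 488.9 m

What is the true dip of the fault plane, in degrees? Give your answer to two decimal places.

Two edge vectors: Well A→Well B = (-124, 254, -0.2), Well A→Well C = (0, 187, 46.8).
Normal n = (Well A→Well B) × (Well A→Well C) = (11924.6, 5803.2, -23188).
So ∂z/∂E = −n_x/n_z = 0.51426 and ∂z/∂N = −n_y/n_z = 0.25027.
Gradient magnitude |∇z| = √(a² + b²) = √(0.26446 + 0.06263) = 0.57192.
True dip = arctan(0.57192) = 29.77°, dipping toward WSW (azimuth ≈ 244°).

29.77°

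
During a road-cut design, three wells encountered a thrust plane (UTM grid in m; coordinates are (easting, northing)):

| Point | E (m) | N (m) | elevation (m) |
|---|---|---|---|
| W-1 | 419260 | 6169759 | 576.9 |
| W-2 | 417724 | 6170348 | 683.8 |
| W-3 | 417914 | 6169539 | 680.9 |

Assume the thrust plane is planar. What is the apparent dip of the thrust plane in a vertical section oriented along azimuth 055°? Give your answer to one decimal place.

Let the plane be z = a·E + b·N + c.
W-2−W-1: −1536a + 589b = 106.9;  W-3−W-1: −1346a − 220b = 104.
Solving gives a = −0.07497, b = −0.01402.
Unit vector along 055° is (sin 55°, cos 55°) = (0.8192, 0.5736).
Slope in that direction = a·(0.8192) + b·(0.5736) = −0.06946.
Apparent dip = arctan|0.06946| = 4.0° (true dip is 4.4°, so apparent ≤ true as expected).

4.0°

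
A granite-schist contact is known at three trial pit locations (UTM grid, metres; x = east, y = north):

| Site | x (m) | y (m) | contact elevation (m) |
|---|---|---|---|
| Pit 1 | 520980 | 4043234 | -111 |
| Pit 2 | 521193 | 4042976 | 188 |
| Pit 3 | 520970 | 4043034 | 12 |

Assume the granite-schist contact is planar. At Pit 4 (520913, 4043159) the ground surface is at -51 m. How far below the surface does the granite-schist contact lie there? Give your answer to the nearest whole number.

53 m

Let the plane be z = a·x + b·y + c.
Pit 2−Pit 1: 213a − 258b = 299;  Pit 3−Pit 1: −10a − 200b = 123.
Solving gives a = 0.62120407, b = −0.64606020.
Then c = -111 − a·520980 − b·4043234 = 2288426.68.
At (520913, 4043159): z_contact = 323593.3 − 2612124.1 + 2288426.68 = -104.2 m.
Depth below ground = -51 − (-104.2) = 53 m.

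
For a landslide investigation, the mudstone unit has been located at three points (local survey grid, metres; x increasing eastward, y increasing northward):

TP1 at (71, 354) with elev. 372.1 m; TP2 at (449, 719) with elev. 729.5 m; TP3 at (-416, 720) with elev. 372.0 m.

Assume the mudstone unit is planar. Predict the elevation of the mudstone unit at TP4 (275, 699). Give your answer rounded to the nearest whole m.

646 m

Two edge vectors: TP1→TP2 = (378, 365, 357.4), TP1→TP3 = (-487, 366, -0.1).
Normal n = (TP1→TP2) × (TP1→TP3) = (-130844.9, -174016, 316103).
So ∂z/∂x = −n_x/n_z = 0.41393 and ∂z/∂y = −n_y/n_z = 0.55050.
Intercept c from TP1: 372.1 − 29.39 − 194.88 = 147.83.
At (275, 699): z = 113.8 + 384.8 + 147.83 = 646.5 m.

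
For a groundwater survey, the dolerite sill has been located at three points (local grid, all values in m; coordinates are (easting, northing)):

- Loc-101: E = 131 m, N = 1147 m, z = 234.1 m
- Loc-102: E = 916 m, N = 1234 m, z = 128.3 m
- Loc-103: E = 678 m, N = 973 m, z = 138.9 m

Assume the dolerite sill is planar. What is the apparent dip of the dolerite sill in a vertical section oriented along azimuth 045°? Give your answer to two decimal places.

2.16°

Let the plane be z = a·E + b·N + c.
Loc-102−Loc-101: 785a + 87b = −105.8;  Loc-103−Loc-101: 547a − 174b = −95.2.
Solving gives a = −0.14492, b = 0.09154.
Unit vector along 045° is (sin 45°, cos 45°) = (0.7071, 0.7071).
Slope in that direction = a·(0.7071) + b·(0.7071) = −0.03775.
Apparent dip = arctan|0.03775| = 2.16° (true dip is 9.7°, so apparent ≤ true as expected).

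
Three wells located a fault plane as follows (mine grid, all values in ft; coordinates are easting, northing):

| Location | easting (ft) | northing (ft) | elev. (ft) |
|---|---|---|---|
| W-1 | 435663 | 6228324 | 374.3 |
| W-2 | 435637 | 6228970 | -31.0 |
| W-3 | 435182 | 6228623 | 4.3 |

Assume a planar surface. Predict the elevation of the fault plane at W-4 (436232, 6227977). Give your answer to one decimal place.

Two edge vectors: W-1→W-2 = (-26, 646, -405.3), W-1→W-3 = (-481, 299, -370).
Normal n = (W-1→W-2) × (W-1→W-3) = (-117835.3, 185329.3, 302952).
So ∂z/∂easting = −n_x/n_z = 0.388956996 and ∂z/∂northing = −n_y/n_z = −0.611744765.
Intercept c from W-1: 374.3 − 169454.17 + 3810144.60 = 3641064.73.
At (436232, 6227977): z = 169675.5 − 3809932.3 + 3641064.73 = 807.9 ft.

807.9 ft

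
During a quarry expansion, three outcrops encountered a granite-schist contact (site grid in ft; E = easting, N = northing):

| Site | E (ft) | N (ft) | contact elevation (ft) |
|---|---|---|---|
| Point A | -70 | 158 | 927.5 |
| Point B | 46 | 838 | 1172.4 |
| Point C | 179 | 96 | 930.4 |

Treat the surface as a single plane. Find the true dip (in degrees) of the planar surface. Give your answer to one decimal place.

Two edge vectors: Point A→Point B = (116, 680, 244.9), Point A→Point C = (249, -62, 2.9).
Normal n = (Point A→Point B) × (Point A→Point C) = (17155.8, 60643.7, -176512).
So ∂z/∂E = −n_x/n_z = 0.09719 and ∂z/∂N = −n_y/n_z = 0.34357.
Gradient magnitude |∇z| = √(a² + b²) = √(0.00945 + 0.11804) = 0.35705.
True dip = arctan(0.35705) = 19.6°, dipping toward SSW (azimuth ≈ 196°).

19.6°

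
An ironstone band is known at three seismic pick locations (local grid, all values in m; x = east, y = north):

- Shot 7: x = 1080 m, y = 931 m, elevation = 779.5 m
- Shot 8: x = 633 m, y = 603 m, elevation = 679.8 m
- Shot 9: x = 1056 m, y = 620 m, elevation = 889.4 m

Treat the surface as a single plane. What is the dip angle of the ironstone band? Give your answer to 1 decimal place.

32.8°

Two edge vectors: Shot 7→Shot 8 = (-447, -328, -99.7), Shot 7→Shot 9 = (-24, -311, 109.9).
Normal n = (Shot 7→Shot 8) × (Shot 7→Shot 9) = (-67053.9, 51518.1, 131145).
So ∂z/∂x = −n_x/n_z = 0.51130 and ∂z/∂y = −n_y/n_z = −0.39283.
Gradient magnitude |∇z| = √(a² + b²) = √(0.26142 + 0.15432) = 0.64478.
True dip = arctan(0.64478) = 32.8°, dipping toward NW (azimuth ≈ 308°).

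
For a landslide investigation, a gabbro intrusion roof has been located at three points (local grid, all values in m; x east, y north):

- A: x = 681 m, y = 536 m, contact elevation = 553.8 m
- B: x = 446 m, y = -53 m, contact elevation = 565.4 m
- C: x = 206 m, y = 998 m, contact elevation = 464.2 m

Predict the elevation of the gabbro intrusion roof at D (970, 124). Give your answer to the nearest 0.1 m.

Let the plane be z = a·x + b·y + c.
B−A: −235a − 589b = 11.6;  C−A: −475a + 462b = −89.6.
Solving gives a = 0.12210, b = −0.06841.
Then c = 553.8 − a·681 − b·536 = 507.32.
At (970, 124): z = 118.4 − 8.5 + 507.32 = 617.3 m.

617.3 m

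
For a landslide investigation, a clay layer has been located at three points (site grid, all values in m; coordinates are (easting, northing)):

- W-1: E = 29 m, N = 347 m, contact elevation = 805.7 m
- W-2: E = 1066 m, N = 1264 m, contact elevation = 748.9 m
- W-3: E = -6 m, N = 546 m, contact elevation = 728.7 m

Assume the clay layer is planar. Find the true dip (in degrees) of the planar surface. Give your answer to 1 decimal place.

Let the plane be z = a·E + b·N + c.
W-2−W-1: 1037a + 917b = −56.8;  W-3−W-1: −35a + 199b = −77.
Solving gives a = 0.24871, b = −0.34319.
Gradient magnitude |∇z| = √(a² + b²) = √(0.06185 + 0.11778) = 0.42383.
True dip = arctan(0.42383) = 23.0°, dipping toward NW (azimuth ≈ 324°).

23.0°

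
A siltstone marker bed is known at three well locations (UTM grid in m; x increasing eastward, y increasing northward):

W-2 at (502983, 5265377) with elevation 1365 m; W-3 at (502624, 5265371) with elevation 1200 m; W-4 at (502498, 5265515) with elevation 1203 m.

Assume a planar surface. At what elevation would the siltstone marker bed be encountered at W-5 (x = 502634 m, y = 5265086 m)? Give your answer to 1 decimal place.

Let the plane be z = a·x + b·y + c.
W-3−W-2: −359a − 6b = −165;  W-4−W-2: −485a + 138b = −162.
Solving gives a = 0.452642416, b = 0.416895447.
Then c = 1365 − a·502983 − b·5265377 = −2421418.14.
At (502634, 5265086): z = 227513.5 + 2194990.4 − 2421418.14 = 1085.7 m.

1085.7 m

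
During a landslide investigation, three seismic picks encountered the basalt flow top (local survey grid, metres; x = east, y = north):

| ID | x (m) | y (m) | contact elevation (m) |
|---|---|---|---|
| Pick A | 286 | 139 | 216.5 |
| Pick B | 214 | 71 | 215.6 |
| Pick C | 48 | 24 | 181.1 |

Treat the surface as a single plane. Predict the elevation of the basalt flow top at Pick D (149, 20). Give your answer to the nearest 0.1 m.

Two edge vectors: Pick A→Pick B = (-72, -68, -0.9), Pick A→Pick C = (-238, -115, -35.4).
Normal n = (Pick A→Pick B) × (Pick A→Pick C) = (2303.7, -2334.6, -7904).
So ∂z/∂x = −n_x/n_z = 0.29146 and ∂z/∂y = −n_y/n_z = −0.29537.
Intercept c from Pick A: 216.5 − 83.36 + 41.06 = 174.20.
At (149, 20): z = 43.4 − 5.9 + 174.20 = 211.7 m.

211.7 m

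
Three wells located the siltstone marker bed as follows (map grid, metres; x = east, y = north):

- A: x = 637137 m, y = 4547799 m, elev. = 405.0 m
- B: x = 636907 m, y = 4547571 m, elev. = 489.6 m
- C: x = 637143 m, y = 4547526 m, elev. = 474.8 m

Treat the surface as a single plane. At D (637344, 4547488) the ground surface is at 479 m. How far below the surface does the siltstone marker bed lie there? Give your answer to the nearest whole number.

17 m

Let the plane be z = a·x + b·y + c.
B−A: −230a − 228b = 84.6;  C−A: 6a − 273b = 69.8.
Solving gives a = −0.11193304, b = −0.25813772.
Then c = 405 − a·637137 − b·4547799 = 1245680.16.
At (637344, 4547488): z_contact = −71339.9 − 1173878.2 + 1245680.16 = 462.1 m.
Depth below ground = 479 − 462.1 = 17 m.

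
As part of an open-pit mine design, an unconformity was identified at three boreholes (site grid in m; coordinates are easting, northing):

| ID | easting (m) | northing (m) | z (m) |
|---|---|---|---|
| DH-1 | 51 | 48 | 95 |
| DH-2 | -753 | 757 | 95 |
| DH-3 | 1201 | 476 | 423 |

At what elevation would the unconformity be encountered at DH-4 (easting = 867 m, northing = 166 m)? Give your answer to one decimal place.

Let the plane be z = a·easting + b·northing + c.
DH-2−DH-1: −804a + 709b = 0;  DH-3−DH-1: 1150a + 428b = 328.
Solving gives a = 0.200569, b = 0.227443.
Then c = 95 − a·51 − b·48 = 73.85.
At (867, 166): z = 173.9 + 37.8 + 73.85 = 285.5 m.

285.5 m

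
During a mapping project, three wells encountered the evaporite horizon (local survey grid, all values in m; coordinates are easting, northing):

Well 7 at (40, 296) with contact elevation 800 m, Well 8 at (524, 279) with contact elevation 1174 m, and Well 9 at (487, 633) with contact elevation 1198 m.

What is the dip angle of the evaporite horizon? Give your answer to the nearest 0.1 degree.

38.4°

Let the plane be z = a·easting + b·northing + c.
Well 8−Well 7: 484a − 17b = 374;  Well 9−Well 7: 447a + 337b = 398.
Solving gives a = 0.77796, b = 0.14911.
Gradient magnitude |∇z| = √(a² + b²) = √(0.60523 + 0.02223) = 0.79213.
True dip = arctan(0.79213) = 38.4°, dipping toward W (azimuth ≈ 259°).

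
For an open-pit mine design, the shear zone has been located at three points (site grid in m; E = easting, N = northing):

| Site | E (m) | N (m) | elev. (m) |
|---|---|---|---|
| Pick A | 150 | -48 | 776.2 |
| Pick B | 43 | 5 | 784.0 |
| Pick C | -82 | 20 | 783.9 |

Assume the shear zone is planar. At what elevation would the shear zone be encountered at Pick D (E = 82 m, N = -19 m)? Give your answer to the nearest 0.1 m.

780.2 m

Let the plane be z = a·E + b·N + c.
Pick B−Pick A: −107a + 53b = 7.8;  Pick C−Pick A: −232a + 68b = 7.7.
Solving gives a = 0.02436, b = 0.19635.
Then c = 776.2 − a·150 − b·-48 = 781.97.
At (82, -19): z = 2.0 − 3.7 + 781.97 = 780.2 m.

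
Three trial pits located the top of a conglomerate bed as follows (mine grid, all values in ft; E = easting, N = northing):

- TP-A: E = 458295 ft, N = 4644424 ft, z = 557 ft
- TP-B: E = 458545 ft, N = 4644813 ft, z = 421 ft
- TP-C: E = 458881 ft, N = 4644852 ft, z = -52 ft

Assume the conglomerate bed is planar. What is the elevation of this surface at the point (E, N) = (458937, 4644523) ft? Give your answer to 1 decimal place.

Two edge vectors: TP-A→TP-B = (250, 389, -136), TP-A→TP-C = (586, 428, -609).
Normal n = (TP-A→TP-B) × (TP-A→TP-C) = (-178693, 72554, -120954).
So ∂z/∂E = −n_x/n_z = −1.477363295 and ∂z/∂N = −n_y/n_z = 0.599847876.
Intercept c from TP-A: 557 + 677068.21 − 2785947.87 = −2108322.66.
At (458937, 4644523): z = −678016.7 + 2786007.3 − 2108322.66 = -332.1 ft.

-332.1 ft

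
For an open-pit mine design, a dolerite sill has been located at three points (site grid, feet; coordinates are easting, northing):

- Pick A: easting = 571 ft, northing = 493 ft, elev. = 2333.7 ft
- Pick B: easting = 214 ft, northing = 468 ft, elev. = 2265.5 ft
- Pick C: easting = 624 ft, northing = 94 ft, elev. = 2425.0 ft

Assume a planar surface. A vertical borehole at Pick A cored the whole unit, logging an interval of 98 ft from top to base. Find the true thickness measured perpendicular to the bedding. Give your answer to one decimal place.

94.2 ft

Two edge vectors: Pick A→Pick B = (-357, -25, -68.2), Pick A→Pick C = (53, -399, 91.3).
Normal n = (Pick A→Pick B) × (Pick A→Pick C) = (-29494.3, 28979.5, 143768).
So ∂z/∂easting = −n_x/n_z = 0.20515 and ∂z/∂northing = −n_y/n_z = −0.20157.
|∇z| = √(a²+b²) = 0.28761, so dip δ = arctan(0.28761) = 16.05°.
True thickness = vertical thickness × cos δ = 98 × cos 16.05° = 94.2 ft.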